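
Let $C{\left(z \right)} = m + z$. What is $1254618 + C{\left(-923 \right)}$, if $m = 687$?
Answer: $1254382$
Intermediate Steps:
$C{\left(z \right)} = 687 + z$
$1254618 + C{\left(-923 \right)} = 1254618 + \left(687 - 923\right) = 1254618 - 236 = 1254382$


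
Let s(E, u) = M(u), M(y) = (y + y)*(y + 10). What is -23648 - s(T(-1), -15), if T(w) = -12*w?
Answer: -23798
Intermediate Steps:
M(y) = 2*y*(10 + y) (M(y) = (2*y)*(10 + y) = 2*y*(10 + y))
s(E, u) = 2*u*(10 + u)
-23648 - s(T(-1), -15) = -23648 - 2*(-15)*(10 - 15) = -23648 - 2*(-15)*(-5) = -23648 - 1*150 = -23648 - 150 = -23798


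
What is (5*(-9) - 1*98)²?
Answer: 20449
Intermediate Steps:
(5*(-9) - 1*98)² = (-45 - 98)² = (-143)² = 20449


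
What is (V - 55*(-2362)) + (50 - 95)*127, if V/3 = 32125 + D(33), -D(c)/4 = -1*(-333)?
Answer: 216574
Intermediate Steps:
D(c) = -1332 (D(c) = -(-4)*(-333) = -4*333 = -1332)
V = 92379 (V = 3*(32125 - 1332) = 3*30793 = 92379)
(V - 55*(-2362)) + (50 - 95)*127 = (92379 - 55*(-2362)) + (50 - 95)*127 = (92379 + 129910) - 45*127 = 222289 - 5715 = 216574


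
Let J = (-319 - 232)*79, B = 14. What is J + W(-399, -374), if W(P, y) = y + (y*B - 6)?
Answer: -49145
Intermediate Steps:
J = -43529 (J = -551*79 = -43529)
W(P, y) = -6 + 15*y (W(P, y) = y + (y*14 - 6) = y + (14*y - 6) = y + (-6 + 14*y) = -6 + 15*y)
J + W(-399, -374) = -43529 + (-6 + 15*(-374)) = -43529 + (-6 - 5610) = -43529 - 5616 = -49145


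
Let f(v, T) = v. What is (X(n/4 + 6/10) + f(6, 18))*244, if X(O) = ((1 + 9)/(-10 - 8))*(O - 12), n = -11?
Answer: 30439/9 ≈ 3382.1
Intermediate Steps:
X(O) = 20/3 - 5*O/9 (X(O) = (10/(-18))*(-12 + O) = (10*(-1/18))*(-12 + O) = -5*(-12 + O)/9 = 20/3 - 5*O/9)
(X(n/4 + 6/10) + f(6, 18))*244 = ((20/3 - 5*(-11/4 + 6/10)/9) + 6)*244 = ((20/3 - 5*(-11*¼ + 6*(⅒))/9) + 6)*244 = ((20/3 - 5*(-11/4 + ⅗)/9) + 6)*244 = ((20/3 - 5/9*(-43/20)) + 6)*244 = ((20/3 + 43/36) + 6)*244 = (283/36 + 6)*244 = (499/36)*244 = 30439/9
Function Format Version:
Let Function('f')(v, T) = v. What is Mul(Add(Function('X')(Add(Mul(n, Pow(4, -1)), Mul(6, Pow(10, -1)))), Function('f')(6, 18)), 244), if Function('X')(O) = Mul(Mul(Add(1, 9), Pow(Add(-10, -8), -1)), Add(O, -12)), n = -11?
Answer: Rational(30439, 9) ≈ 3382.1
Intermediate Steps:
Function('X')(O) = Add(Rational(20, 3), Mul(Rational(-5, 9), O)) (Function('X')(O) = Mul(Mul(10, Pow(-18, -1)), Add(-12, O)) = Mul(Mul(10, Rational(-1, 18)), Add(-12, O)) = Mul(Rational(-5, 9), Add(-12, O)) = Add(Rational(20, 3), Mul(Rational(-5, 9), O)))
Mul(Add(Function('X')(Add(Mul(n, Pow(4, -1)), Mul(6, Pow(10, -1)))), Function('f')(6, 18)), 244) = Mul(Add(Add(Rational(20, 3), Mul(Rational(-5, 9), Add(Mul(-11, Pow(4, -1)), Mul(6, Pow(10, -1))))), 6), 244) = Mul(Add(Add(Rational(20, 3), Mul(Rational(-5, 9), Add(Mul(-11, Rational(1, 4)), Mul(6, Rational(1, 10))))), 6), 244) = Mul(Add(Add(Rational(20, 3), Mul(Rational(-5, 9), Add(Rational(-11, 4), Rational(3, 5)))), 6), 244) = Mul(Add(Add(Rational(20, 3), Mul(Rational(-5, 9), Rational(-43, 20))), 6), 244) = Mul(Add(Add(Rational(20, 3), Rational(43, 36)), 6), 244) = Mul(Add(Rational(283, 36), 6), 244) = Mul(Rational(499, 36), 244) = Rational(30439, 9)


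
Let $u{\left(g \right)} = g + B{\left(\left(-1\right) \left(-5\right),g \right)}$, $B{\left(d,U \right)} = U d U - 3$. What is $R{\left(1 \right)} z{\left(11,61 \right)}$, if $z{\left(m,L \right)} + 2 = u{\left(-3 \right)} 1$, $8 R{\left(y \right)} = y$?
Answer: $\frac{37}{8} \approx 4.625$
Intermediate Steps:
$B{\left(d,U \right)} = -3 + d U^{2}$ ($B{\left(d,U \right)} = d U^{2} - 3 = -3 + d U^{2}$)
$u{\left(g \right)} = -3 + g + 5 g^{2}$ ($u{\left(g \right)} = g + \left(-3 + \left(-1\right) \left(-5\right) g^{2}\right) = g + \left(-3 + 5 g^{2}\right) = -3 + g + 5 g^{2}$)
$R{\left(y \right)} = \frac{y}{8}$
$z{\left(m,L \right)} = 37$ ($z{\left(m,L \right)} = -2 + \left(-3 - 3 + 5 \left(-3\right)^{2}\right) 1 = -2 + \left(-3 - 3 + 5 \cdot 9\right) 1 = -2 + \left(-3 - 3 + 45\right) 1 = -2 + 39 \cdot 1 = -2 + 39 = 37$)
$R{\left(1 \right)} z{\left(11,61 \right)} = \frac{1}{8} \cdot 1 \cdot 37 = \frac{1}{8} \cdot 37 = \frac{37}{8}$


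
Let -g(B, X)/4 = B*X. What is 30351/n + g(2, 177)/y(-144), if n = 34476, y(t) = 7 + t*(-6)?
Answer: -573905/769964 ≈ -0.74537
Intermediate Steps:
y(t) = 7 - 6*t
g(B, X) = -4*B*X
30351/n + g(2, 177)/y(-144) = 30351/34476 + (-4*2*177)/(7 - 6*(-144)) = 30351*(1/34476) - 1416/(7 + 864) = 10117/11492 - 1416/871 = -573905/769964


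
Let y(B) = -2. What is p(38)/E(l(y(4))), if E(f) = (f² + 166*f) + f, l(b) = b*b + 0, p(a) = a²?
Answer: 19/9 ≈ 2.1111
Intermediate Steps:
l(b) = b² (l(b) = b² + 0 = b²)
E(f) = f² + 167*f
p(38)/E(l(y(4))) = 38²/(((-2)²*(167 + (-2)²))) = 1444/((4*(167 + 4))) = 1444/((4*171)) = 1444/684 = 1444*(1/684) = 19/9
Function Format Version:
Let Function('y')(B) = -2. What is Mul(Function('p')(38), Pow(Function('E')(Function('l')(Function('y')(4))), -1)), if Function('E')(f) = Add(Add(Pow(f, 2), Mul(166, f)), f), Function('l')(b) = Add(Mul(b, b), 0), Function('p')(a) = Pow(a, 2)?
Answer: Rational(19, 9) ≈ 2.1111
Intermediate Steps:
Function('l')(b) = Pow(b, 2) (Function('l')(b) = Add(Pow(b, 2), 0) = Pow(b, 2))
Function('E')(f) = Add(Pow(f, 2), Mul(167, f))
Mul(Function('p')(38), Pow(Function('E')(Function('l')(Function('y')(4))), -1)) = Mul(Pow(38, 2), Pow(Mul(Pow(-2, 2), Add(167, Pow(-2, 2))), -1)) = Mul(1444, Pow(Mul(4, Add(167, 4)), -1)) = Mul(1444, Pow(Mul(4, 171), -1)) = Mul(1444, Pow(684, -1)) = Mul(1444, Rational(1, 684)) = Rational(19, 9)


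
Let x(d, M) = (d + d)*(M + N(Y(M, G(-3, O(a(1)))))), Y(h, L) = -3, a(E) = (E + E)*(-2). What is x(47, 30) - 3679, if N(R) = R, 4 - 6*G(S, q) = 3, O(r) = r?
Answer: -1141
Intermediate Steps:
a(E) = -4*E (a(E) = (2*E)*(-2) = -4*E)
G(S, q) = 1/6 (G(S, q) = 2/3 - 1/6*3 = 2/3 - 1/2 = 1/6)
x(d, M) = 2*d*(-3 + M) (x(d, M) = (d + d)*(M - 3) = (2*d)*(-3 + M) = 2*d*(-3 + M))
x(47, 30) - 3679 = 2*47*(-3 + 30) - 3679 = 2*47*27 - 3679 = 2538 - 3679 = -1141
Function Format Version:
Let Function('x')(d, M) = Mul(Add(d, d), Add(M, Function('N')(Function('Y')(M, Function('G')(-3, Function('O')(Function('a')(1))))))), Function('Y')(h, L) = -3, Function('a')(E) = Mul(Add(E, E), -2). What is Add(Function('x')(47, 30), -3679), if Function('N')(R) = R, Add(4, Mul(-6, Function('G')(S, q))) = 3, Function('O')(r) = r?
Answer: -1141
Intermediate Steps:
Function('a')(E) = Mul(-4, E) (Function('a')(E) = Mul(Mul(2, E), -2) = Mul(-4, E))
Function('G')(S, q) = Rational(1, 6) (Function('G')(S, q) = Add(Rational(2, 3), Mul(Rational(-1, 6), 3)) = Add(Rational(2, 3), Rational(-1, 2)) = Rational(1, 6))
Function('x')(d, M) = Mul(2, d, Add(-3, M)) (Function('x')(d, M) = Mul(Add(d, d), Add(M, -3)) = Mul(Mul(2, d), Add(-3, M)) = Mul(2, d, Add(-3, M)))
Add(Function('x')(47, 30), -3679) = Add(Mul(2, 47, Add(-3, 30)), -3679) = Add(Mul(2, 47, 27), -3679) = Add(2538, -3679) = -1141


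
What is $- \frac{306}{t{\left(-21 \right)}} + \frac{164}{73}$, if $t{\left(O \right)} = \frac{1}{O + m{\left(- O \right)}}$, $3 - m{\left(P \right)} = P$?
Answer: $\frac{871346}{73} \approx 11936.0$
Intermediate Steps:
$m{\left(P \right)} = 3 - P$
$t{\left(O \right)} = \frac{1}{3 + 2 O}$ ($t{\left(O \right)} = \frac{1}{O - \left(-3 - O\right)} = \frac{1}{O + \left(3 + O\right)} = \frac{1}{3 + 2 O}$)
$- \frac{306}{t{\left(-21 \right)}} + \frac{164}{73} = - \frac{306}{\frac{1}{3 + 2 \left(-21\right)}} + \frac{164}{73} = - \frac{306}{\frac{1}{3 - 42}} + 164 \cdot \frac{1}{73} = - \frac{306}{\frac{1}{-39}} + \frac{164}{73} = - \frac{306}{- \frac{1}{39}} + \frac{164}{73} = \left(-306\right) \left(-39\right) + \frac{164}{73} = 11934 + \frac{164}{73} = \frac{871346}{73}$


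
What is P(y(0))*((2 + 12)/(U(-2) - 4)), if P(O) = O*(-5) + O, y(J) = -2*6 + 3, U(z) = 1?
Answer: -168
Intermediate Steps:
y(J) = -9 (y(J) = -12 + 3 = -9)
P(O) = -4*O (P(O) = -5*O + O = -4*O)
P(y(0))*((2 + 12)/(U(-2) - 4)) = (-4*(-9))*((2 + 12)/(1 - 4)) = 36*(14/(-3)) = 36*(14*(-⅓)) = 36*(-14/3) = -168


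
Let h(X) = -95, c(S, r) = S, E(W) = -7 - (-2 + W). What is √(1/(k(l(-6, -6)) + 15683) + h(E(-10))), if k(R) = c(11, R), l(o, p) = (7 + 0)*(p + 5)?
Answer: I*√23398639726/15694 ≈ 9.7468*I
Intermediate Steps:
l(o, p) = 35 + 7*p (l(o, p) = 7*(5 + p) = 35 + 7*p)
E(W) = -5 - W (E(W) = -7 + (2 - W) = -5 - W)
k(R) = 11
√(1/(k(l(-6, -6)) + 15683) + h(E(-10))) = √(1/(11 + 15683) - 95) = √(1/15694 - 95) = √(-1490929/15694) = I*√23398639726/15694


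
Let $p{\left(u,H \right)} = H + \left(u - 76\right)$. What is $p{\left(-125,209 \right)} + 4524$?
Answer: $4532$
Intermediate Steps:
$p{\left(u,H \right)} = -76 + H + u$ ($p{\left(u,H \right)} = H + \left(-76 + u\right) = -76 + H + u$)
$p{\left(-125,209 \right)} + 4524 = \left(-76 + 209 - 125\right) + 4524 = 8 + 4524 = 4532$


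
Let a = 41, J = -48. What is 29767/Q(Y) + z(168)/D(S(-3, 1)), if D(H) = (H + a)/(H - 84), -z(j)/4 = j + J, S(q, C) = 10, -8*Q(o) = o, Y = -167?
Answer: 6025592/2839 ≈ 2122.4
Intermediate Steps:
Q(o) = -o/8
z(j) = 192 - 4*j (z(j) = -4*(j - 48) = -4*(-48 + j) = 192 - 4*j)
D(H) = (41 + H)/(-84 + H) (D(H) = (H + 41)/(H - 84) = (41 + H)/(-84 + H))
29767/Q(Y) + z(168)/D(S(-3, 1)) = 29767/((-⅛*(-167))) + (192 - 4*168)/(((41 + 10)/(-84 + 10))) = 29767/(167/8) + (192 - 672)/((51/(-74))) = 29767*(8/167) - 480/((-1/74*51)) = 238136/167 - 480/(-51/74) = 238136/167 - 480*(-74/51) = 238136/167 + 11840/17 = 6025592/2839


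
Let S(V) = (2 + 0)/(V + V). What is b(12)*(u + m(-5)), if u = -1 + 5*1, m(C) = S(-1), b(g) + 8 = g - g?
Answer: -24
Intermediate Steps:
b(g) = -8 (b(g) = -8 + (g - g) = -8 + 0 = -8)
S(V) = 1/V (S(V) = 2/((2*V)) = 2*(1/(2*V)) = 1/V)
m(C) = -1 (m(C) = 1/(-1) = -1)
u = 4 (u = -1 + 5 = 4)
b(12)*(u + m(-5)) = -8*(4 - 1) = -8*3 = -24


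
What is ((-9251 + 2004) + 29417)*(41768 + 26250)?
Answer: 1507959060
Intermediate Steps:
((-9251 + 2004) + 29417)*(41768 + 26250) = (-7247 + 29417)*68018 = 22170*68018 = 1507959060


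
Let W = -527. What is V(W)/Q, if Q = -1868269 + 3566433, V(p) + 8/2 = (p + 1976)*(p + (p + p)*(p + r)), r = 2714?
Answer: -3340850629/1698164 ≈ -1967.3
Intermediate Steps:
V(p) = -4 + (1976 + p)*(p + 2*p*(2714 + p)) (V(p) = -4 + (p + 1976)*(p + (p + p)*(p + 2714)) = -4 + (1976 + p)*(p + (2*p)*(2714 + p)) = -4 + (1976 + p)*(p + 2*p*(2714 + p)))
Q = 1698164
V(W)/Q = (-4 + 2*(-527)³ + 9381*(-527)² + 10727704*(-527))/1698164 = (-4 + 2*(-146363183) + 9381*277729 - 5653500008)*(1/1698164) = (-4 - 292726366 + 2605375749 - 5653500008)*(1/1698164) = -3340850629*1/1698164 = -3340850629/1698164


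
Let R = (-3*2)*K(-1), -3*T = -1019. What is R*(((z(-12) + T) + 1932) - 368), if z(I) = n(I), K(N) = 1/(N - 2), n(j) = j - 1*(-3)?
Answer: 11368/3 ≈ 3789.3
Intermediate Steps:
T = 1019/3 (T = -⅓*(-1019) = 1019/3 ≈ 339.67)
n(j) = 3 + j (n(j) = j + 3 = 3 + j)
K(N) = 1/(-2 + N)
z(I) = 3 + I
R = 2 (R = (-3*2)/(-2 - 1) = -6/(-3) = -6*(-⅓) = 2)
R*(((z(-12) + T) + 1932) - 368) = 2*((((3 - 12) + 1019/3) + 1932) - 368) = 2*(((-9 + 1019/3) + 1932) - 368) = 2*((992/3 + 1932) - 368) = 2*(6788/3 - 368) = 2*(5684/3) = 11368/3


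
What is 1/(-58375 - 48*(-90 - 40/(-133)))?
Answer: -133/7191235 ≈ -1.8495e-5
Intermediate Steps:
1/(-58375 - 48*(-90 - 40/(-133))) = 1/(-58375 - 48*(-90 - 40*(-1/133))) = 1/(-58375 - 48*(-90 + 40/133)) = 1/(-58375 - 48*(-11930/133)) = 1/(-58375 + 572640/133) = 1/(-7191235/133) = -133/7191235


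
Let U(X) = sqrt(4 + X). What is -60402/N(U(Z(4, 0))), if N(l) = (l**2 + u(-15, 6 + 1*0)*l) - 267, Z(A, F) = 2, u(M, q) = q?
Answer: 583886/2515 + 40268*sqrt(6)/7545 ≈ 245.23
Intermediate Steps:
N(l) = -267 + l**2 + 6*l (N(l) = (l**2 + (6 + 1*0)*l) - 267 = (l**2 + (6 + 0)*l) - 267 = (l**2 + 6*l) - 267 = -267 + l**2 + 6*l)
-60402/N(U(Z(4, 0))) = -60402/(-267 + (sqrt(4 + 2))**2 + 6*sqrt(4 + 2)) = -60402/(-267 + (sqrt(6))**2 + 6*sqrt(6)) = -60402/(-267 + 6 + 6*sqrt(6)) = -60402/(-261 + 6*sqrt(6))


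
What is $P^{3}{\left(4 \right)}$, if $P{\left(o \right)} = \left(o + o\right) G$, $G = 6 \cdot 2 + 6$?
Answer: $2985984$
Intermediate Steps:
$G = 18$ ($G = 12 + 6 = 18$)
$P{\left(o \right)} = 36 o$ ($P{\left(o \right)} = \left(o + o\right) 18 = 2 o 18 = 36 o$)
$P^{3}{\left(4 \right)} = \left(36 \cdot 4\right)^{3} = 144^{3} = 2985984$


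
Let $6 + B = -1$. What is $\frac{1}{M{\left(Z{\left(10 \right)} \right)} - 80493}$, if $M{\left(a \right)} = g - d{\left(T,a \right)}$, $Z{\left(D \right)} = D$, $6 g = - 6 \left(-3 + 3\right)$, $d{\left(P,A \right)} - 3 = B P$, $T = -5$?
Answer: $- \frac{1}{80531} \approx -1.2418 \cdot 10^{-5}$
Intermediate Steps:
$B = -7$ ($B = -6 - 1 = -7$)
$d{\left(P,A \right)} = 3 - 7 P$
$g = 0$ ($g = \frac{\left(-6\right) \left(-3 + 3\right)}{6} = \frac{\left(-6\right) 0}{6} = \frac{1}{6} \cdot 0 = 0$)
$M{\left(a \right)} = -38$ ($M{\left(a \right)} = 0 - \left(3 - -35\right) = 0 - \left(3 + 35\right) = 0 - 38 = -38$)
$\frac{1}{M{\left(Z{\left(10 \right)} \right)} - 80493} = \frac{1}{-38 - 80493} = \frac{1}{-80531} = - \frac{1}{80531}$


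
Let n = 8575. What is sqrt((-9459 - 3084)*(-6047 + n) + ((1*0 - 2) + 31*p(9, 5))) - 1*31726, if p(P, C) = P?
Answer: -31726 + I*sqrt(31708427) ≈ -31726.0 + 5631.0*I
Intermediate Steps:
sqrt((-9459 - 3084)*(-6047 + n) + ((1*0 - 2) + 31*p(9, 5))) - 1*31726 = sqrt((-9459 - 3084)*(-6047 + 8575) + ((1*0 - 2) + 31*9)) - 1*31726 = sqrt(-12543*2528 + ((0 - 2) + 279)) - 31726 = sqrt(-31708704 + (-2 + 279)) - 31726 = sqrt(-31708704 + 277) - 31726 = sqrt(-31708427) - 31726 = I*sqrt(31708427) - 31726 = -31726 + I*sqrt(31708427)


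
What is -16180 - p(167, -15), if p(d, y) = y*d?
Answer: -13675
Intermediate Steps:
p(d, y) = d*y
-16180 - p(167, -15) = -16180 - 167*(-15) = -16180 - 1*(-2505) = -16180 + 2505 = -13675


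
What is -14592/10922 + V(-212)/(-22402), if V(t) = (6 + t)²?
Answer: -197593994/61168661 ≈ -3.2303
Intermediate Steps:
-14592/10922 + V(-212)/(-22402) = -14592/10922 + (6 - 212)²/(-22402) = -14592*1/10922 + (-206)²*(-1/22402) = -7296/5461 + 42436*(-1/22402) = -7296/5461 - 21218/11201 = -197593994/61168661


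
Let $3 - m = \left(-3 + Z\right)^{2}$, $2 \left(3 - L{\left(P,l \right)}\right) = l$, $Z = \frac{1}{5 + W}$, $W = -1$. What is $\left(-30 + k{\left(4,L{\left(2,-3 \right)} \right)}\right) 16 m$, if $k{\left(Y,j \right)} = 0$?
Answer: $2190$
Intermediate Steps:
$Z = \frac{1}{4}$ ($Z = \frac{1}{5 - 1} = \frac{1}{4} \approx 0.25$)
$L{\left(P,l \right)} = 3 - \frac{l}{2}$
$m = - \frac{73}{16}$ ($m = 3 - \left(-3 + \frac{1}{4}\right)^{2} = 3 - \left(- \frac{11}{4}\right)^{2} = 3 - \frac{121}{16} = - \frac{73}{16} \approx -4.5625$)
$\left(-30 + k{\left(4,L{\left(2,-3 \right)} \right)}\right) 16 m = \left(-30 + 0\right) 16 \left(- \frac{73}{16}\right) = \left(-30\right) 16 \left(- \frac{73}{16}\right) = \left(-480\right) \left(- \frac{73}{16}\right) = 2190$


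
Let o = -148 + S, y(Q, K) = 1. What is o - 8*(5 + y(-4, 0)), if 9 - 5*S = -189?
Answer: -782/5 ≈ -156.40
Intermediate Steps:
S = 198/5 (S = 9/5 - ⅕*(-189) = 9/5 + 189/5 = 198/5 ≈ 39.600)
o = -542/5 (o = -148 + 198/5 = -542/5 ≈ -108.40)
o - 8*(5 + y(-4, 0)) = -542/5 - 8*(5 + 1) = -542/5 - 8*6 = -542/5 - 1*48 = -542/5 - 48 = -782/5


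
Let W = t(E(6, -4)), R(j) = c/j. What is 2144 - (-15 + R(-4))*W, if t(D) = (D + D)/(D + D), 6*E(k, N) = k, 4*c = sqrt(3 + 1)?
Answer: 17273/8 ≈ 2159.1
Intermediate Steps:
c = 1/2 (c = sqrt(3 + 1)/4 = sqrt(4)/4 = (1/4)*2 = 1/2 ≈ 0.50000)
E(k, N) = k/6
R(j) = 1/(2*j)
t(D) = 1 (t(D) = (2*D)/((2*D)) = (2*D)*(1/(2*D)) = 1)
W = 1
2144 - (-15 + R(-4))*W = 2144 - (-15 + (1/2)/(-4)) = 2144 - (-15 + (1/2)*(-1/4)) = 2144 - (-15 - 1/8) = 2144 - (-121)/8 = 2144 - 1*(-121/8) = 2144 + 121/8 = 17273/8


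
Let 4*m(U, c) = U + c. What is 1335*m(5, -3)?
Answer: 1335/2 ≈ 667.50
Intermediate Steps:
m(U, c) = U/4 + c/4 (m(U, c) = (U + c)/4 = U/4 + c/4)
1335*m(5, -3) = 1335*((1/4)*5 + (1/4)*(-3)) = 1335*(5/4 - 3/4) = 1335*(1/2) = 1335/2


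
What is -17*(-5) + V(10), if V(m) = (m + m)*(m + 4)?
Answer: 365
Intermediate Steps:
V(m) = 2*m*(4 + m) (V(m) = (2*m)*(4 + m) = 2*m*(4 + m))
-17*(-5) + V(10) = -17*(-5) + 2*10*(4 + 10) = 85 + 2*10*14 = 85 + 280 = 365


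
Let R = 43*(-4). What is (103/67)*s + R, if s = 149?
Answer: 3823/67 ≈ 57.060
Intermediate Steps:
R = -172
(103/67)*s + R = (103/67)*149 - 172 = 15347/67 - 172 = 3823/67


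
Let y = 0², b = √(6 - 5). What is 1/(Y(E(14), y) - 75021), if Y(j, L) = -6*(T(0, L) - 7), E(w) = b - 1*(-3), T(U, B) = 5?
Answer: -1/75009 ≈ -1.3332e-5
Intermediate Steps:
b = 1 (b = √1 = 1)
y = 0
E(w) = 4 (E(w) = 1 - 1*(-3) = 1 + 3 = 4)
Y(j, L) = 12 (Y(j, L) = -6*(5 - 7) = -6*(-2) = 12)
1/(Y(E(14), y) - 75021) = 1/(12 - 75021) = 1/(-75009) = -1/75009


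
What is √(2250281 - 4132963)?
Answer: I*√1882682 ≈ 1372.1*I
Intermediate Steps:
√(2250281 - 4132963) = √(-1882682) = I*√1882682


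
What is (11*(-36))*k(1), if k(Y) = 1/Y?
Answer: -396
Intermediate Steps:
k(Y) = 1/Y
(11*(-36))*k(1) = (11*(-36))/1 = -396*1 = -396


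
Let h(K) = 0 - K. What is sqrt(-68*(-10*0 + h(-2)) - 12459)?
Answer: I*sqrt(12595) ≈ 112.23*I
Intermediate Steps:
h(K) = -K
sqrt(-68*(-10*0 + h(-2)) - 12459) = sqrt(-68*(-10*0 - 1*(-2)) - 12459) = sqrt(-68*(0 + 2) - 12459) = sqrt(-68*2 - 12459) = sqrt(-136 - 12459) = sqrt(-12595) = I*sqrt(12595)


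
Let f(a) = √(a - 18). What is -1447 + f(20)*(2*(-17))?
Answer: -1447 - 34*√2 ≈ -1495.1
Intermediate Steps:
f(a) = √(-18 + a)
-1447 + f(20)*(2*(-17)) = -1447 + √(-18 + 20)*(2*(-17)) = -1447 + √2*(-34) = -1447 - 34*√2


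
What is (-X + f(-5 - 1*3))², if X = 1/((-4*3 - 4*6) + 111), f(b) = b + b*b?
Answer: 17631601/5625 ≈ 3134.5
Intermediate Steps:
f(b) = b + b²
X = 1/75 (X = 1/((-12 - 24) + 111) = 1/(-36 + 111) = 1/75 ≈ 0.013333)
(-X + f(-5 - 1*3))² = (-1*1/75 + (-5 - 1*3)*(1 + (-5 - 1*3)))² = (-1/75 + (-5 - 3)*(1 + (-5 - 3)))² = (-1/75 - 8*(1 - 8))² = (-1/75 - 8*(-7))² = (-1/75 + 56)² = (4199/75)² = 17631601/5625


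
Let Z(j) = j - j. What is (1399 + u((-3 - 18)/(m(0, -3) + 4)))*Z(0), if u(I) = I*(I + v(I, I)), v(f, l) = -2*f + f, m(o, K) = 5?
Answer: 0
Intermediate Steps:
v(f, l) = -f
Z(j) = 0
u(I) = 0 (u(I) = I*(I - I) = I*0 = 0)
(1399 + u((-3 - 18)/(m(0, -3) + 4)))*Z(0) = (1399 + 0)*0 = 1399*0 = 0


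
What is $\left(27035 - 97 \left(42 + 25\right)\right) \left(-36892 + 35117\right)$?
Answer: $-36451400$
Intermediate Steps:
$\left(27035 - 97 \left(42 + 25\right)\right) \left(-36892 + 35117\right) = \left(27035 - 6499\right) \left(-1775\right) = 20536 \left(-1775\right) = -36451400$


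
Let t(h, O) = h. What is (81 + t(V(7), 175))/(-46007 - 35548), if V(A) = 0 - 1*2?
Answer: -79/81555 ≈ -0.00096867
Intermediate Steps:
V(A) = -2 (V(A) = 0 - 2 = -2)
(81 + t(V(7), 175))/(-46007 - 35548) = (81 - 2)/(-46007 - 35548) = 79/(-81555) = 79*(-1/81555) = -79/81555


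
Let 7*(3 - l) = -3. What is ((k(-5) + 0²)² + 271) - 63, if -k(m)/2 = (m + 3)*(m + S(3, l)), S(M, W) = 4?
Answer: 224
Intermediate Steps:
l = 24/7 (l = 3 - ⅐*(-3) = 3 + 3/7 = 24/7 ≈ 3.4286)
k(m) = -2*(3 + m)*(4 + m) (k(m) = -2*(m + 3)*(m + 4) = -2*(3 + m)*(4 + m))
((k(-5) + 0²)² + 271) - 63 = (((-24 - 14*(-5) - 2*(-5)²) + 0²)² + 271) - 63 = (((-24 + 70 - 2*25) + 0)² + 271) - 63 = (((-24 + 70 - 50) + 0)² + 271) - 63 = ((-4 + 0)² + 271) - 63 = ((-4)² + 271) - 63 = (16 + 271) - 63 = 287 - 63 = 224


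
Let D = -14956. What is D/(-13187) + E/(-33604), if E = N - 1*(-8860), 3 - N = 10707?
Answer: 131724563/110783987 ≈ 1.1890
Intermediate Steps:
N = -10704 (N = 3 - 1*10707 = 3 - 10707 = -10704)
E = -1844 (E = -10704 - 1*(-8860) = -10704 + 8860 = -1844)
D/(-13187) + E/(-33604) = -14956/(-13187) - 1844/(-33604) = -14956*(-1/13187) - 1844*(-1/33604) = 14956/13187 + 461/8401 = 131724563/110783987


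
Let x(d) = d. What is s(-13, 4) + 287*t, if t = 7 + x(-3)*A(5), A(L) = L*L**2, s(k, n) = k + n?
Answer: -105625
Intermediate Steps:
A(L) = L**3
t = -368 (t = 7 - 3*5**3 = 7 - 3*125 = 7 - 375 = -368)
s(-13, 4) + 287*t = (-13 + 4) + 287*(-368) = -9 - 105616 = -105625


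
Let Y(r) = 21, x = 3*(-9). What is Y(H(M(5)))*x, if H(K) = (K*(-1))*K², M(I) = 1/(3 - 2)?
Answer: -567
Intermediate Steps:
x = -27
M(I) = 1 (M(I) = 1/1 = 1)
H(K) = -K³ (H(K) = (-K)*K² = -K³)
Y(H(M(5)))*x = 21*(-27) = -567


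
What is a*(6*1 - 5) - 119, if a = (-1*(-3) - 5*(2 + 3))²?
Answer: 365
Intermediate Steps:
a = 484 (a = (3 - 5*5)² = (3 - 25)² = (-22)² = 484)
a*(6*1 - 5) - 119 = 484*(6*1 - 5) - 119 = 484*(6 - 5) - 119 = 484*1 - 119 = 484 - 119 = 365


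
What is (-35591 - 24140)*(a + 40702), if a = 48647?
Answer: -5336905119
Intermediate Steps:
(-35591 - 24140)*(a + 40702) = (-35591 - 24140)*(48647 + 40702) = -59731*89349 = -5336905119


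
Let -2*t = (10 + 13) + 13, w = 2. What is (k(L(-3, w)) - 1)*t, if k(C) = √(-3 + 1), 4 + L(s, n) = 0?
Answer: 18 - 18*I*√2 ≈ 18.0 - 25.456*I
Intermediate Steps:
L(s, n) = -4 (L(s, n) = -4 + 0 = -4)
t = -18 (t = -((10 + 13) + 13)/2 = -(23 + 13)/2 = -½*36 = -18)
k(C) = I*√2 (k(C) = √(-2) = I*√2)
(k(L(-3, w)) - 1)*t = (I*√2 - 1)*(-18) = (-1 + I*√2)*(-18) = 18 - 18*I*√2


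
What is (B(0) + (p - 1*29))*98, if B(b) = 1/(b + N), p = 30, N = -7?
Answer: 84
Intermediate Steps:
B(b) = 1/(-7 + b) (B(b) = 1/(b - 7) = 1/(-7 + b))
(B(0) + (p - 1*29))*98 = (1/(-7 + 0) + (30 - 1*29))*98 = (1/(-7) + (30 - 29))*98 = (-1/7 + 1)*98 = (6/7)*98 = 84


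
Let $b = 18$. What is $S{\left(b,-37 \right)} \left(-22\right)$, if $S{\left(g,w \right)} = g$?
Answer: $-396$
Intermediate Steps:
$S{\left(b,-37 \right)} \left(-22\right) = 18 \left(-22\right) = -396$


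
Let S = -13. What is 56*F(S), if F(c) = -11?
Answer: -616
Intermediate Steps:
56*F(S) = 56*(-11) = -616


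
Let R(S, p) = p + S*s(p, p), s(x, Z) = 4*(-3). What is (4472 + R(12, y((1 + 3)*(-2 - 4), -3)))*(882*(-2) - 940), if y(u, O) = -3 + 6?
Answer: -11711024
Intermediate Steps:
s(x, Z) = -12
y(u, O) = 3
R(S, p) = p - 12*S (R(S, p) = p + S*(-12) = p - 12*S)
(4472 + R(12, y((1 + 3)*(-2 - 4), -3)))*(882*(-2) - 940) = (4472 + (3 - 12*12))*(882*(-2) - 940) = (4472 + (3 - 144))*(-1764 - 940) = (4472 - 141)*(-2704) = 4331*(-2704) = -11711024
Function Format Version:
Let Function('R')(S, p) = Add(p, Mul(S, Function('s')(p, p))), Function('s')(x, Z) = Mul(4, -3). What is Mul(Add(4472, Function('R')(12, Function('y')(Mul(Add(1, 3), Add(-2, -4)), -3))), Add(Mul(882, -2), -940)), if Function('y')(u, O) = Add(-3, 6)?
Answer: -11711024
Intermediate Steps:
Function('s')(x, Z) = -12
Function('y')(u, O) = 3
Function('R')(S, p) = Add(p, Mul(-12, S)) (Function('R')(S, p) = Add(p, Mul(S, -12)) = Add(p, Mul(-12, S)))
Mul(Add(4472, Function('R')(12, Function('y')(Mul(Add(1, 3), Add(-2, -4)), -3))), Add(Mul(882, -2), -940)) = Mul(Add(4472, Add(3, Mul(-12, 12))), Add(Mul(882, -2), -940)) = Mul(Add(4472, Add(3, -144)), Add(-1764, -940)) = Mul(Add(4472, -141), -2704) = Mul(4331, -2704) = -11711024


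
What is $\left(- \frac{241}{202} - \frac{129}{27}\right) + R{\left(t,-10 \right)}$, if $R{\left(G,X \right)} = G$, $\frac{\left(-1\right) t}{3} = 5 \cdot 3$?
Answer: $- \frac{92665}{1818} \approx -50.971$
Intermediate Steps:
$t = -45$ ($t = - 3 \cdot 5 \cdot 3 = \left(-3\right) 15 = -45$)
$\left(- \frac{241}{202} - \frac{129}{27}\right) + R{\left(t,-10 \right)} = \left(- \frac{241}{202} - \frac{129}{27}\right) - 45 = \left(\left(-241\right) \frac{1}{202} - \frac{43}{9}\right) - 45 = \left(- \frac{241}{202} - \frac{43}{9}\right) - 45 = - \frac{10855}{1818} - 45 = - \frac{92665}{1818}$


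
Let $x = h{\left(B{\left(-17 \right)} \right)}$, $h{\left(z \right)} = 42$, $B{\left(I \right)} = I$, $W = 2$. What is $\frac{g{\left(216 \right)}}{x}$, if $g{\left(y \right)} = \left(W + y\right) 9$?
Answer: $\frac{327}{7} \approx 46.714$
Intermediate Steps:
$g{\left(y \right)} = 18 + 9 y$ ($g{\left(y \right)} = \left(2 + y\right) 9 = 18 + 9 y$)
$x = 42$
$\frac{g{\left(216 \right)}}{x} = \frac{18 + 9 \cdot 216}{42} = \left(18 + 1944\right) \frac{1}{42} = 1962 \cdot \frac{1}{42} = \frac{327}{7}$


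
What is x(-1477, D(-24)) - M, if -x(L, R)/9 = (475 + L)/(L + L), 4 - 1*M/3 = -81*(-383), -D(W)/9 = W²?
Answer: 137440680/1477 ≈ 93054.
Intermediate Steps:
D(W) = -9*W²
M = -93057 (M = 12 - (-243)*(-383) = 12 - 3*31023 = 12 - 93069 = -93057)
x(L, R) = -9*(475 + L)/(2*L) (x(L, R) = -9*(475 + L)/(L + L) = -9*(475 + L)/(2*L))
x(-1477, D(-24)) - M = (9/2)*(-475 - 1*(-1477))/(-1477) - 1*(-93057) = (9/2)*(-1/1477)*(-475 + 1477) + 93057 = (9/2)*(-1/1477)*1002 + 93057 = -4509/1477 + 93057 = 137440680/1477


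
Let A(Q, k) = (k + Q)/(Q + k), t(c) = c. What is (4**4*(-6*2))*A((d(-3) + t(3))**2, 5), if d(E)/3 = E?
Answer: -3072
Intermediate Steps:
d(E) = 3*E
A(Q, k) = 1 (A(Q, k) = (Q + k)/(Q + k) = 1)
(4**4*(-6*2))*A((d(-3) + t(3))**2, 5) = (4**4*(-6*2))*1 = (256*(-12))*1 = -3072*1 = -3072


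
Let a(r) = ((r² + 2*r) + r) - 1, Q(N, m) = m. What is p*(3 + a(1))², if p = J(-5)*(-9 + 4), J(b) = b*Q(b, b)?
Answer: -4500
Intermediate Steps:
J(b) = b² (J(b) = b*b = b²)
a(r) = -1 + r² + 3*r (a(r) = (r² + 3*r) - 1 = -1 + r² + 3*r)
p = -125 (p = (-5)²*(-9 + 4) = 25*(-5) = -125)
p*(3 + a(1))² = -125*(3 + (-1 + 1² + 3*1))² = -125*(3 + (-1 + 1 + 3))² = -125*(3 + 3)² = -125*6² = -125*36 = -4500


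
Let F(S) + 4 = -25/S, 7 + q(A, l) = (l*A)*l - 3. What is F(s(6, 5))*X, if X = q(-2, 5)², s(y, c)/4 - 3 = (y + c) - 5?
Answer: -16900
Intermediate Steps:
q(A, l) = -10 + A*l² (q(A, l) = -7 + ((l*A)*l - 3) = -7 + ((A*l)*l - 3) = -7 + (A*l² - 3) = -7 + (-3 + A*l²) = -10 + A*l²)
s(y, c) = -8 + 4*c + 4*y (s(y, c) = 12 + 4*((y + c) - 5) = 12 + 4*((c + y) - 5) = 12 + 4*(-5 + c + y) = 12 + (-20 + 4*c + 4*y) = -8 + 4*c + 4*y)
X = 3600 (X = (-10 - 2*5²)² = (-10 - 2*25)² = (-10 - 50)² = (-60)² = 3600)
F(S) = -4 - 25/S
F(s(6, 5))*X = (-4 - 25/(-8 + 4*5 + 4*6))*3600 = (-4 - 25/(-8 + 20 + 24))*3600 = (-4 - 25/36)*3600 = -169/36*3600 = -16900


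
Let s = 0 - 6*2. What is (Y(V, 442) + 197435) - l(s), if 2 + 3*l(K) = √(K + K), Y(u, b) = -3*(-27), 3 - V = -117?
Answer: 592550/3 - 2*I*√6/3 ≈ 1.9752e+5 - 1.633*I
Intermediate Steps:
V = 120 (V = 3 - 1*(-117) = 3 + 117 = 120)
s = -12 (s = 0 - 12 = -12)
Y(u, b) = 81
l(K) = -⅔ + √2*√K/3 (l(K) = -⅔ + √(K + K)/3 = -⅔ + √(2*K)/3 = -⅔ + (√2*√K)/3 = -⅔ + √2*√K/3)
(Y(V, 442) + 197435) - l(s) = (81 + 197435) - (-⅔ + √2*√(-12)/3) = 197516 - (-⅔ + √2*(2*I*√3)/3) = 197516 - (-⅔ + 2*I*√6/3) = 197516 + (⅔ - 2*I*√6/3) = 592550/3 - 2*I*√6/3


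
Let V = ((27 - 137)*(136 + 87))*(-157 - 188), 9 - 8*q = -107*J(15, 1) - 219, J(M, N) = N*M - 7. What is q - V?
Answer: -16925429/2 ≈ -8.4627e+6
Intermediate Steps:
J(M, N) = -7 + M*N (J(M, N) = M*N - 7 = -7 + M*N)
q = 271/2 (q = 9/8 - (-107*(-7 + 15*1) - 219)/8 = 9/8 - (-107*(-7 + 15) - 219)/8 = 9/8 - (-107*8 - 219)/8 = 9/8 - (-856 - 219)/8 = 9/8 - 1/8*(-1075) = 9/8 + 1075/8 = 271/2 ≈ 135.50)
V = 8462850 (V = -110*223*(-345) = -24530*(-345) = 8462850)
q - V = 271/2 - 1*8462850 = 271/2 - 8462850 = -16925429/2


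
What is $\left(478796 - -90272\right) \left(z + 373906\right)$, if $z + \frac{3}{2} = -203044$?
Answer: $97231243014$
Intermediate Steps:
$z = - \frac{406091}{2}$ ($z = - \frac{3}{2} - 203044 = - \frac{406091}{2} \approx -2.0305 \cdot 10^{5}$)
$\left(478796 - -90272\right) \left(z + 373906\right) = \left(478796 - -90272\right) \left(- \frac{406091}{2} + 373906\right) = \left(478796 + 90272\right) \frac{341721}{2} = 569068 \cdot \frac{341721}{2} = 97231243014$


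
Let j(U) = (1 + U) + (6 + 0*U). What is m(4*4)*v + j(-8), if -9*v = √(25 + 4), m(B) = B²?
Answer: -1 - 256*√29/9 ≈ -154.18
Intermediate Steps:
v = -√29/9 (v = -√(25 + 4)/9 = -√29/9 ≈ -0.59835)
j(U) = 7 + U (j(U) = (1 + U) + (6 + 0) = (1 + U) + 6 = 7 + U)
m(4*4)*v + j(-8) = (4*4)²*(-√29/9) + (7 - 8) = 16²*(-√29/9) - 1 = 256*(-√29/9) - 1 = -256*√29/9 - 1 = -1 - 256*√29/9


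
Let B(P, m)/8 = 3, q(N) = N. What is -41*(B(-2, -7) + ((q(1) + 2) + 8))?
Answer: -1435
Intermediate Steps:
B(P, m) = 24 (B(P, m) = 8*3 = 24)
-41*(B(-2, -7) + ((q(1) + 2) + 8)) = -41*(24 + ((1 + 2) + 8)) = -41*(24 + (3 + 8)) = -41*(24 + 11) = -41*35 = -1435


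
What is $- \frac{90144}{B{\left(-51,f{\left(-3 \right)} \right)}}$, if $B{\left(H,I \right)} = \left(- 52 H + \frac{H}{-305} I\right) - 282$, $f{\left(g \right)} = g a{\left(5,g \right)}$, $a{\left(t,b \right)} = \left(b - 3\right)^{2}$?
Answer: $- \frac{4582320}{119557} \approx -38.328$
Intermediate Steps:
$a{\left(t,b \right)} = \left(-3 + b\right)^{2}$
$f{\left(g \right)} = g \left(-3 + g\right)^{2}$
$B{\left(H,I \right)} = -282 - 52 H - \frac{H I}{305}$ ($B{\left(H,I \right)} = \left(- 52 H + H \left(- \frac{1}{305}\right) I\right) - 282 = \left(- 52 H + - \frac{H}{305} I\right) - 282 = \left(- 52 H - \frac{H I}{305}\right) - 282 = -282 - 52 H - \frac{H I}{305}$)
$- \frac{90144}{B{\left(-51,f{\left(-3 \right)} \right)}} = - \frac{90144}{-282 - -2652 - - \frac{51 \left(- 3 \left(-3 - 3\right)^{2}\right)}{305}} = - \frac{90144}{-282 + 2652 - - \frac{51 \left(- 3 \left(-6\right)^{2}\right)}{305}} = - \frac{90144}{-282 + 2652 - - \frac{51 \left(\left(-3\right) 36\right)}{305}} = - \frac{90144}{-282 + 2652 - \left(- \frac{51}{305}\right) \left(-108\right)} = - \frac{90144}{-282 + 2652 - \frac{5508}{305}} = - \frac{90144}{\frac{717342}{305}} = \left(-90144\right) \frac{305}{717342} = - \frac{4582320}{119557}$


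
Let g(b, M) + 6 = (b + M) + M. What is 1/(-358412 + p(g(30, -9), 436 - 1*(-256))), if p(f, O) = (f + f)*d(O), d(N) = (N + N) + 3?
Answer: -1/341768 ≈ -2.9260e-6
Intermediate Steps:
d(N) = 3 + 2*N (d(N) = 2*N + 3 = 3 + 2*N)
g(b, M) = -6 + b + 2*M (g(b, M) = -6 + ((b + M) + M) = -6 + ((M + b) + M) = -6 + (b + 2*M) = -6 + b + 2*M)
p(f, O) = 2*f*(3 + 2*O) (p(f, O) = (f + f)*(3 + 2*O) = (2*f)*(3 + 2*O) = 2*f*(3 + 2*O))
1/(-358412 + p(g(30, -9), 436 - 1*(-256))) = 1/(-358412 + 2*(-6 + 30 + 2*(-9))*(3 + 2*(436 - 1*(-256)))) = 1/(-358412 + 2*(-6 + 30 - 18)*(3 + 2*(436 + 256))) = 1/(-358412 + 2*6*(3 + 2*692)) = 1/(-358412 + 2*6*(3 + 1384)) = 1/(-358412 + 2*6*1387) = 1/(-358412 + 16644) = 1/(-341768) = -1/341768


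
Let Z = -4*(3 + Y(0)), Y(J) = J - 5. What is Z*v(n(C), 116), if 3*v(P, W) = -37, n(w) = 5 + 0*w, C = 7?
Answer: -296/3 ≈ -98.667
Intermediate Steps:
Y(J) = -5 + J
n(w) = 5 (n(w) = 5 + 0 = 5)
v(P, W) = -37/3 (v(P, W) = (⅓)*(-37) = -37/3)
Z = 8 (Z = -4*(3 + (-5 + 0)) = -4*(3 - 5) = -4*(-2) = 8)
Z*v(n(C), 116) = 8*(-37/3) = -296/3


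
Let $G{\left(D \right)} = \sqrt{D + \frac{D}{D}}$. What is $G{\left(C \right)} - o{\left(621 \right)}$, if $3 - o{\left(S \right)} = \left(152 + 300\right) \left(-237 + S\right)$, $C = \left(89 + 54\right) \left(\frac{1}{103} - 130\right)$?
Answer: $173565 + \frac{2 i \sqrt{49298993}}{103} \approx 1.7357 \cdot 10^{5} + 136.34 i$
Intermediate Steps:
$C = - \frac{1914627}{103}$ ($C = 143 \left(\frac{1}{103} - 130\right) = 143 \left(- \frac{13389}{103}\right) = - \frac{1914627}{103} \approx -18589.0$)
$o{\left(S \right)} = 107127 - 452 S$ ($o{\left(S \right)} = 3 - \left(152 + 300\right) \left(-237 + S\right) = 3 - 452 \left(-237 + S\right) = 3 - \left(-107124 + 452 S\right) = 107127 - 452 S$)
$G{\left(D \right)} = \sqrt{1 + D}$ ($G{\left(D \right)} = \sqrt{D + 1} = \sqrt{1 + D}$)
$G{\left(C \right)} - o{\left(621 \right)} = \sqrt{1 - \frac{1914627}{103}} - \left(107127 - 280692\right) = \sqrt{- \frac{1914524}{103}} - \left(107127 - 280692\right) = \frac{2 i \sqrt{49298993}}{103} - -173565 = \frac{2 i \sqrt{49298993}}{103} + 173565 = 173565 + \frac{2 i \sqrt{49298993}}{103}$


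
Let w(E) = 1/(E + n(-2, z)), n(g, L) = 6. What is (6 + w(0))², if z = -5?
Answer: 1369/36 ≈ 38.028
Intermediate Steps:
w(E) = 1/(6 + E) (w(E) = 1/(E + 6) = 1/(6 + E))
(6 + w(0))² = (6 + 1/(6 + 0))² = (6 + 1/6)² = (6 + ⅙)² = (37/6)² = 1369/36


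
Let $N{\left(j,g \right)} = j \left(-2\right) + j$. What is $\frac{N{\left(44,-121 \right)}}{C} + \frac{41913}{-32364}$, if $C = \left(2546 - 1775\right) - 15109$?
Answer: $- \frac{33306921}{25779724} \approx -1.292$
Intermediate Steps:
$C = -14338$ ($C = \left(2546 - 1775\right) - 15109 = 771 - 15109 = -14338$)
$N{\left(j,g \right)} = - j$ ($N{\left(j,g \right)} = - 2 j + j = - j$)
$\frac{N{\left(44,-121 \right)}}{C} + \frac{41913}{-32364} = \frac{\left(-1\right) 44}{-14338} + \frac{41913}{-32364} = \left(-44\right) \left(- \frac{1}{14338}\right) + 41913 \left(- \frac{1}{32364}\right) = \frac{22}{7169} - \frac{4657}{3596} = - \frac{33306921}{25779724}$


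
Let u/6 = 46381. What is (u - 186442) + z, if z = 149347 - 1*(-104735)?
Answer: 345926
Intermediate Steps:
u = 278286 (u = 6*46381 = 278286)
z = 254082 (z = 149347 + 104735 = 254082)
(u - 186442) + z = (278286 - 186442) + 254082 = 91844 + 254082 = 345926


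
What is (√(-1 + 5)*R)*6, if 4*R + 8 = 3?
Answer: -15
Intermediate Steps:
R = -5/4 (R = -2 + (¼)*3 = -2 + ¾ = -5/4 ≈ -1.2500)
(√(-1 + 5)*R)*6 = (√(-1 + 5)*(-5/4))*6 = (√4*(-5/4))*6 = (2*(-5/4))*6 = -5/2*6 = -15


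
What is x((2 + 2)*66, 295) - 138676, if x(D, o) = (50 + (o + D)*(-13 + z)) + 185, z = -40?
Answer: -168068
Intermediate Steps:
x(D, o) = 235 - 53*D - 53*o (x(D, o) = (50 + (o + D)*(-13 - 40)) + 185 = (50 + (D + o)*(-53)) + 185 = (50 + (-53*D - 53*o)) + 185 = (50 - 53*D - 53*o) + 185 = 235 - 53*D - 53*o)
x((2 + 2)*66, 295) - 138676 = (235 - 53*(2 + 2)*66 - 53*295) - 138676 = (235 - 212*66 - 15635) - 138676 = (235 - 53*264 - 15635) - 138676 = (235 - 13992 - 15635) - 138676 = -29392 - 138676 = -168068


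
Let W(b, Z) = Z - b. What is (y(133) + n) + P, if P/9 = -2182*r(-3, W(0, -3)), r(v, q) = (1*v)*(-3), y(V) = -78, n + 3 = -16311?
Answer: -193134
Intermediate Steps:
n = -16314 (n = -3 - 16311 = -16314)
r(v, q) = -3*v (r(v, q) = v*(-3) = -3*v)
P = -176742 (P = 9*(-(-6546)*(-3)) = 9*(-2182*9) = 9*(-19638) = -176742)
(y(133) + n) + P = (-78 - 16314) - 176742 = -16392 - 176742 = -193134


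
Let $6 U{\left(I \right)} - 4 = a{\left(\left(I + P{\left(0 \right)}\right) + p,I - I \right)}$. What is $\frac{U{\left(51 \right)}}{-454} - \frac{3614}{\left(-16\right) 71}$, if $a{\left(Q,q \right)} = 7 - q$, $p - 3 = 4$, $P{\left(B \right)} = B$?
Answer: $\frac{1229005}{386808} \approx 3.1773$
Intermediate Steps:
$p = 7$ ($p = 3 + 4 = 7$)
$U{\left(I \right)} = \frac{11}{6}$ ($U{\left(I \right)} = \frac{2}{3} + \frac{7 - \left(I - I\right)}{6} = \frac{2}{3} + \frac{7 - 0}{6} = \frac{2}{3} + \frac{7 + 0}{6} = \frac{2}{3} + \frac{1}{6} \cdot 7 = \frac{2}{3} + \frac{7}{6} = \frac{11}{6}$)
$\frac{U{\left(51 \right)}}{-454} - \frac{3614}{\left(-16\right) 71} = \frac{11}{6 \left(-454\right)} - \frac{3614}{\left(-16\right) 71} = \frac{11}{6} \left(- \frac{1}{454}\right) - \frac{3614}{-1136} = - \frac{11}{2724} - - \frac{1807}{568} = - \frac{11}{2724} + \frac{1807}{568} = \frac{1229005}{386808}$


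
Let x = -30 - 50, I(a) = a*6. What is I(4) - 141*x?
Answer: 11304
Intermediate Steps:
I(a) = 6*a
x = -80
I(4) - 141*x = 6*4 - 141*(-80) = 24 + 11280 = 11304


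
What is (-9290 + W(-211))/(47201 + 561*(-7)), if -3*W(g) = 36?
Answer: -4651/21637 ≈ -0.21496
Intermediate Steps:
W(g) = -12 (W(g) = -⅓*36 = -12)
(-9290 + W(-211))/(47201 + 561*(-7)) = (-9290 - 12)/(47201 + 561*(-7)) = -9302/(47201 - 3927) = -9302/43274 = -9302*1/43274 = -4651/21637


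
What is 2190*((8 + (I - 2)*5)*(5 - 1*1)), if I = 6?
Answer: 245280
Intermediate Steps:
2190*((8 + (I - 2)*5)*(5 - 1*1)) = 2190*((8 + (6 - 2)*5)*(5 - 1*1)) = 2190*((8 + 4*5)*(5 - 1)) = 2190*((8 + 20)*4) = 2190*(28*4) = 2190*112 = 245280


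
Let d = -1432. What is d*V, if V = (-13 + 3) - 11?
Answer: 30072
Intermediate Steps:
V = -21 (V = -10 - 11 = -21)
d*V = -1432*(-21) = 30072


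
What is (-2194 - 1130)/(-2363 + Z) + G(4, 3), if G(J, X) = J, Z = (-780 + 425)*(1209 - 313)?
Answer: 1285096/320443 ≈ 4.0104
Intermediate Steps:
Z = -318080 (Z = -355*896 = -318080)
(-2194 - 1130)/(-2363 + Z) + G(4, 3) = (-2194 - 1130)/(-2363 - 318080) + 4 = -3324/(-320443) + 4 = -3324*(-1/320443) + 4 = 3324/320443 + 4 = 1285096/320443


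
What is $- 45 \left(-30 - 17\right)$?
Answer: $2115$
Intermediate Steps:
$- 45 \left(-30 - 17\right) = \left(-45\right) \left(-47\right) = 2115$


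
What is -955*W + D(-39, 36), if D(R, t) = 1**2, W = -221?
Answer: 211056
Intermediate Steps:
D(R, t) = 1
-955*W + D(-39, 36) = -955*(-221) + 1 = 211055 + 1 = 211056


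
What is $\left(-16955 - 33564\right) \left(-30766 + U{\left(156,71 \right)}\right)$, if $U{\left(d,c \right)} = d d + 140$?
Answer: $317764510$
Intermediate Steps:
$U{\left(d,c \right)} = 140 + d^{2}$ ($U{\left(d,c \right)} = d^{2} + 140 = 140 + d^{2}$)
$\left(-16955 - 33564\right) \left(-30766 + U{\left(156,71 \right)}\right) = \left(-16955 - 33564\right) \left(-30766 + \left(140 + 156^{2}\right)\right) = - 50519 \left(-30766 + \left(140 + 24336\right)\right) = - 50519 \left(-30766 + 24476\right) = \left(-50519\right) \left(-6290\right) = 317764510$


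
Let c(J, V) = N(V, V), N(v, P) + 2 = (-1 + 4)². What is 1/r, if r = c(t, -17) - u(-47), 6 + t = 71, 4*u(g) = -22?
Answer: 2/25 ≈ 0.080000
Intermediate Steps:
u(g) = -11/2 (u(g) = (¼)*(-22) = -11/2)
N(v, P) = 7 (N(v, P) = -2 + (-1 + 4)² = -2 + 3² = -2 + 9 = 7)
t = 65 (t = -6 + 71 = 65)
c(J, V) = 7
r = 25/2 (r = 7 - 1*(-11/2) = 7 + 11/2 = 25/2 ≈ 12.500)
1/r = 1/(25/2) = 2/25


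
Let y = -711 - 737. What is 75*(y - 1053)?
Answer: -187575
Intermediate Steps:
y = -1448
75*(y - 1053) = 75*(-1448 - 1053) = 75*(-2501) = -187575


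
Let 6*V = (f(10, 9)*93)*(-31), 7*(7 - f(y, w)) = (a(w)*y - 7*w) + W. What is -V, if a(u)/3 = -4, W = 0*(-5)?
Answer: 111476/7 ≈ 15925.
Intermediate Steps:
W = 0
a(u) = -12 (a(u) = 3*(-4) = -12)
f(y, w) = 7 + w + 12*y/7 (f(y, w) = 7 - ((-12*y - 7*w) + 0)/7 = 7 - (-12*y - 7*w)/7 = 7 + (w + 12*y/7) = 7 + w + 12*y/7)
V = -111476/7 (V = (((7 + 9 + (12/7)*10)*93)*(-31))/6 = (((7 + 9 + 120/7)*93)*(-31))/6 = (((232/7)*93)*(-31))/6 = ((21576/7)*(-31))/6 = (⅙)*(-668856/7) = -111476/7 ≈ -15925.)
-V = -1*(-111476/7) = 111476/7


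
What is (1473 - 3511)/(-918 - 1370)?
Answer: 1019/1144 ≈ 0.89073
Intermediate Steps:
(1473 - 3511)/(-918 - 1370) = -2038/(-2288) = -2038*(-1/2288) = 1019/1144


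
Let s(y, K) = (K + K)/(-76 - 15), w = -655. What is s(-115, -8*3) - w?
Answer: 59653/91 ≈ 655.53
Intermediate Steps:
s(y, K) = -2*K/91 (s(y, K) = (2*K)/(-91) = (2*K)*(-1/91) = -2*K/91)
s(-115, -8*3) - w = -(-16)*3/91 - 1*(-655) = -2/91*(-24) + 655 = 48/91 + 655 = 59653/91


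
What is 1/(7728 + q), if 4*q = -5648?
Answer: 1/6316 ≈ 0.00015833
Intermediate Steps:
q = -1412 (q = (1/4)*(-5648) = -1412)
1/(7728 + q) = 1/(7728 - 1412) = 1/6316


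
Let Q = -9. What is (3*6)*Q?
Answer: -162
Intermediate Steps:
(3*6)*Q = (3*6)*(-9) = 18*(-9) = -162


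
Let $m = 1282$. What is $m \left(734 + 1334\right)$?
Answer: $2651176$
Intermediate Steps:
$m \left(734 + 1334\right) = 1282 \left(734 + 1334\right) = 1282 \cdot 2068 = 2651176$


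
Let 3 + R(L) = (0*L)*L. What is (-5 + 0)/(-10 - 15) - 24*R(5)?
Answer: 361/5 ≈ 72.200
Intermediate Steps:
R(L) = -3 (R(L) = -3 + (0*L)*L = -3 + 0*L = -3 + 0 = -3)
(-5 + 0)/(-10 - 15) - 24*R(5) = (-5 + 0)/(-10 - 15) - 24*(-3) = -5/(-25) + 72 = -5*(-1/25) + 72 = ⅕ + 72 = 361/5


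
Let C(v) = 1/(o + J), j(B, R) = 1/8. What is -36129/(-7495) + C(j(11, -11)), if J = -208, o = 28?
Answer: 259829/53964 ≈ 4.8149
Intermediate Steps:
j(B, R) = 1/8
C(v) = -1/180 (C(v) = 1/(28 - 208) = 1/(-180) = -1/180)
-36129/(-7495) + C(j(11, -11)) = -36129/(-7495) - 1/180 = -36129*(-1/7495) - 1/180 = 36129/7495 - 1/180 = 259829/53964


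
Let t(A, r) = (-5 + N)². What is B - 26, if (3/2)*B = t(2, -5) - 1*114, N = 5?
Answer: -102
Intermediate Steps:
t(A, r) = 0 (t(A, r) = (-5 + 5)² = 0² = 0)
B = -76 (B = 2*(0 - 1*114)/3 = 2*(0 - 114)/3 = (⅔)*(-114) = -76)
B - 26 = -76 - 26 = -102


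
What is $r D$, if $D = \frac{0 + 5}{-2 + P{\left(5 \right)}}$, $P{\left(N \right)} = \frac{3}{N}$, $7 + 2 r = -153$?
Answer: $\frac{2000}{7} \approx 285.71$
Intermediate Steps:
$r = -80$ ($r = - \frac{7}{2} + \frac{1}{2} \left(-153\right) = - \frac{7}{2} - \frac{153}{2} = -80$)
$D = - \frac{25}{7}$ ($D = \frac{0 + 5}{-2 + \frac{3}{5}} = \frac{5}{-2 + 3 \cdot \frac{1}{5}} = \frac{5}{-2 + \frac{3}{5}} = \frac{5}{- \frac{7}{5}} = 5 \left(- \frac{5}{7}\right) = - \frac{25}{7} \approx -3.5714$)
$r D = \left(-80\right) \left(- \frac{25}{7}\right) = \frac{2000}{7}$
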